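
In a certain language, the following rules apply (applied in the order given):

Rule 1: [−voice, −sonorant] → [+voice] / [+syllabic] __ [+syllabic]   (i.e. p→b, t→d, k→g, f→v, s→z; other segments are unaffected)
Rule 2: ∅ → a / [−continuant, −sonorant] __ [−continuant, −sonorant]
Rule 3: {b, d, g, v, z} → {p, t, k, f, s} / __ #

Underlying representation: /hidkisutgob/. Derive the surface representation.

hidakizutagop

Rule 1 (intervocalic voicing): /s/ is a voiceless obstruent between vowels /i/ and /u/, so it voices to [z]. /hidkisutgob/ → hidkizutgob.
Rule 2 (stop-cluster a-epenthesis): /d/ and /k/ form a stop–stop cluster, so [a] is inserted between them. /t/ and /g/ form a stop–stop cluster, so [a] is inserted between them. /hidkizutgob/ → hidakizutagob.
Rule 3 (final devoicing): /b/ is a voiced obstruent in word-final position, so it devoices to [p]. /hidakizutagob/ → hidakizutagop.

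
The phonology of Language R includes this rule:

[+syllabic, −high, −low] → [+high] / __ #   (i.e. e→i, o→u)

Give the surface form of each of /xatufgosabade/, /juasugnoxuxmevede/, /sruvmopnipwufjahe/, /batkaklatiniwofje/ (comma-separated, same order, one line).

xatufgosabadi, juasugnoxuxmevedi, sruvmopnipwufjahi, batkaklatiniwofji

/xatufgosabade/: /e/ is a mid vowel in word-final position, so it raises to [i]. → [xatufgosabadi].
/juasugnoxuxmevede/: /e/ is a mid vowel in word-final position, so it raises to [i]. → [juasugnoxuxmevedi].
/sruvmopnipwufjahe/: /e/ is a mid vowel in word-final position, so it raises to [i]. → [sruvmopnipwufjahi].
/batkaklatiniwofje/: /e/ is a mid vowel in word-final position, so it raises to [i]. → [batkaklatiniwofji].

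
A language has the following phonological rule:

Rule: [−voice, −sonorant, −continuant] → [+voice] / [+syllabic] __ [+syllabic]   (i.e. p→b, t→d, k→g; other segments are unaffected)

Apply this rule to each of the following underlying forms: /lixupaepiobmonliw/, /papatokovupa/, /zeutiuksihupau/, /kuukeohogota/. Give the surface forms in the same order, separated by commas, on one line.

/lixupaepiobmonliw/: /p/ is a voiceless stop between vowels /u/ and /a/, so it voices to [b]. /p/ is a voiceless stop between vowels /e/ and /i/, so it voices to [b]. → [lixubaebiobmonliw].
/papatokovupa/: /p/ is a voiceless stop between vowels /a/ and /a/, so it voices to [b]. /t/ is a voiceless stop between vowels /a/ and /o/, so it voices to [d]. /k/ is a voiceless stop between vowels /o/ and /o/, so it voices to [g]. /p/ is a voiceless stop between vowels /u/ and /a/, so it voices to [b]. → [pabadogovuba].
/zeutiuksihupau/: /t/ is a voiceless stop between vowels /u/ and /i/, so it voices to [d]. /p/ is a voiceless stop between vowels /u/ and /a/, so it voices to [b]. → [zeudiuksihubau].
/kuukeohogota/: /k/ is a voiceless stop between vowels /u/ and /e/, so it voices to [g]. /t/ is a voiceless stop between vowels /o/ and /a/, so it voices to [d]. → [kuugeohogoda].

lixubaebiobmonliw, pabadogovuba, zeudiuksihubau, kuugeohogoda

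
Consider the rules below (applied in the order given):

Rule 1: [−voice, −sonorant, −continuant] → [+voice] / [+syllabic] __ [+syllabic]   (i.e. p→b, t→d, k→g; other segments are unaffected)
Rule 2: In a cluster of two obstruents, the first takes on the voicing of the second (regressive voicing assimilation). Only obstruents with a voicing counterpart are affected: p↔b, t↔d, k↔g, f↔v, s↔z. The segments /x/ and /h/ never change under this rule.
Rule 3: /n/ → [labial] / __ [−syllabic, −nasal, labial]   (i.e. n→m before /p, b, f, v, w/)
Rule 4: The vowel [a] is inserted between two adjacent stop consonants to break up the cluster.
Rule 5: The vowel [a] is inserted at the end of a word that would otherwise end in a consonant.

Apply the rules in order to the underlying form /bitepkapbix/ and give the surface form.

bidepakababixa

Rule 1 (intervocalic voicing): /t/ is a voiceless stop between vowels /i/ and /e/, so it voices to [d]. /bitepkapbix/ → bidepkapbix.
Rule 2 (regressive voicing assimilation): /p/ precedes the voiced obstruent /b/, so it voices to [b] by assimilation. /bidepkapbix/ → bidepkabbix.
Rule 3 (nasal place assimilation): no segment meets the environment; /bidepkabbix/ is unchanged.
Rule 4 (stop-cluster a-epenthesis): /p/ and /k/ form a stop–stop cluster, so [a] is inserted between them. /b/ and /b/ form a stop–stop cluster, so [a] is inserted between them. /bidepkabbix/ → bidepakababix.
Rule 5 (final a-epenthesis): the form ends in the consonant /x/, so [a] is inserted word-finally. /bidepakababix/ → bidepakababixa.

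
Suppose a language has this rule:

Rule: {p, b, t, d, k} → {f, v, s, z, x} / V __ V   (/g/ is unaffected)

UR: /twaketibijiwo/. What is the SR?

twaxesivijiwo

Scanning /twaketibijiwo/: /t/ at position 1 is not in the conditioning environment; /k/ is a stop between vowels /a/ and /e/, so it spirantizes to the fricative [x]; /t/ is a stop between vowels /e/ and /i/, so it spirantizes to the fricative [s]; /b/ is a stop between vowels /i/ and /i/, so it spirantizes to the fricative [v].
Result: [twaxesivijiwo].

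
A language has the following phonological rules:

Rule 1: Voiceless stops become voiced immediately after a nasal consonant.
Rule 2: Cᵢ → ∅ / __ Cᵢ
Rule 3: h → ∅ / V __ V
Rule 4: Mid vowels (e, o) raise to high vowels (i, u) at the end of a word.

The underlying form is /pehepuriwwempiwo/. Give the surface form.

Rule 1 (post-nasal voicing): /p/ is a voiceless stop immediately after the nasal /m/, so it voices to [b]. /pehepuriwwempiwo/ → pehepuriwwembiwo.
Rule 2 (degemination): /ww/ is a geminate; the first /w/ deletes. /pehepuriwwembiwo/ → pehepuriwembiwo.
Rule 3 (intervocalic h-deletion): /h/ occurs between vowels /e/ and /e/, so it deletes. /pehepuriwembiwo/ → peepuriwembiwo.
Rule 4 (final vowel raising): /o/ is a mid vowel in word-final position, so it raises to [u]. /peepuriwembiwo/ → peepuriwembiwu.

peepuriwembiwu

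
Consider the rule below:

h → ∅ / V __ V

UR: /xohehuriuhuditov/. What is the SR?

/h/ occurs between vowels /o/ and /e/, so it deletes.
/h/ occurs between vowels /e/ and /u/, so it deletes.
/h/ occurs between vowels /u/ and /u/, so it deletes.
Surface form: [xoeuriuuditov].

xoeuriuuditov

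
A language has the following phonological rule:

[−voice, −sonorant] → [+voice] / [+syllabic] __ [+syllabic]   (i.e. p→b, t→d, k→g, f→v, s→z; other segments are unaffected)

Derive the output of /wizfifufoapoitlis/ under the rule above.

/f/ is a voiceless obstruent between vowels /i/ and /u/, so it voices to [v].
/f/ is a voiceless obstruent between vowels /u/ and /o/, so it voices to [v].
/p/ is a voiceless obstruent between vowels /a/ and /o/, so it voices to [b].
Surface form: [wizfivuvoaboitlis].

wizfivuvoaboitlis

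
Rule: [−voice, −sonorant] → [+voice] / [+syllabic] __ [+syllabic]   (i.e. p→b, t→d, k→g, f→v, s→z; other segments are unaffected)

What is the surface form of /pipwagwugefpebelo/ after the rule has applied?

pipwagwugefpebelo

No segment of /pipwagwugefpebelo/ meets the structural description of the rule, so the form surfaces unchanged.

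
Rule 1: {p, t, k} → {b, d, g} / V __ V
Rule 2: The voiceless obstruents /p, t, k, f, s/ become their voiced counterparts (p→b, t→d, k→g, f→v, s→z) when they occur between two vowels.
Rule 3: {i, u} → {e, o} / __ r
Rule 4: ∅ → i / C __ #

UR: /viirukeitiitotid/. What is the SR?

vierugeidiidodidi

Rule 1 (intervocalic voicing): /k/ is a voiceless stop between vowels /u/ and /e/, so it voices to [g]. /t/ is a voiceless stop between vowels /i/ and /i/, so it voices to [d]. /t/ is a voiceless stop between vowels /i/ and /o/, so it voices to [d]. /t/ is a voiceless stop between vowels /o/ and /i/, so it voices to [d]. /viirukeitiitotid/ → viirugeidiidodid.
Rule 2 (intervocalic voicing): no segment meets the environment; /viirugeidiidodid/ is unchanged.
Rule 3 (pre-rhotic lowering): /i/ is a high vowel immediately before /r/, so it lowers to [e]. /viirugeidiidodid/ → vierugeidiidodid.
Rule 4 (final i-epenthesis): the form ends in the consonant /d/, so [i] is inserted word-finally. /vierugeidiidodid/ → vierugeidiidodidi.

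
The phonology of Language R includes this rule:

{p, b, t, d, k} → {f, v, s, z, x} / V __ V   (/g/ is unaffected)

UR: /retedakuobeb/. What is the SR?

resezaxuoveb

Scanning /retedakuobeb/: /t/ is a stop between vowels /e/ and /e/, so it spirantizes to the fricative [s]; /d/ is a stop between vowels /e/ and /a/, so it spirantizes to the fricative [z]; /k/ is a stop between vowels /a/ and /u/, so it spirantizes to the fricative [x]; /b/ is a stop between vowels /o/ and /e/, so it spirantizes to the fricative [v]; /b/ at position 12 is not in the conditioning environment.
Result: [resezaxuoveb].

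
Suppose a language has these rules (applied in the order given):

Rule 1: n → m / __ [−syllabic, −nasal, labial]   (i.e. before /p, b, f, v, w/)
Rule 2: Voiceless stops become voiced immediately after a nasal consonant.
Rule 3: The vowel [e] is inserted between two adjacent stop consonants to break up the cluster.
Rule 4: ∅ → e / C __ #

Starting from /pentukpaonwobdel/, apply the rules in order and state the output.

pendukepaomwobedele

Rule 1 (nasal place assimilation): /n/ precedes the labial consonant /w/, so it assimilates in place to [m]. /pentukpaonwobdel/ → pentukpaomwobdel.
Rule 2 (post-nasal voicing): /t/ is a voiceless stop immediately after the nasal /n/, so it voices to [d]. /pentukpaomwobdel/ → pendukpaomwobdel.
Rule 3 (stop-cluster e-epenthesis): /k/ and /p/ form a stop–stop cluster, so [e] is inserted between them. /b/ and /d/ form a stop–stop cluster, so [e] is inserted between them. /pendukpaomwobdel/ → pendukepaomwobedel.
Rule 4 (final e-epenthesis): the form ends in the consonant /l/, so [e] is inserted word-finally. /pendukepaomwobedel/ → pendukepaomwobedele.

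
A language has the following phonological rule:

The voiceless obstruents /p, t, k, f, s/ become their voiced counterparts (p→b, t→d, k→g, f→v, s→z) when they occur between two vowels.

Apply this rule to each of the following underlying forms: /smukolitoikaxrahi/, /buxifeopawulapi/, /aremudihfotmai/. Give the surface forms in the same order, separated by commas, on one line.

/smukolitoikaxrahi/: /k/ is a voiceless obstruent between vowels /u/ and /o/, so it voices to [g]. /t/ is a voiceless obstruent between vowels /i/ and /o/, so it voices to [d]. /k/ is a voiceless obstruent between vowels /i/ and /a/, so it voices to [g]. → [smugolidoigaxrahi].
/buxifeopawulapi/: /f/ is a voiceless obstruent between vowels /i/ and /e/, so it voices to [v]. /p/ is a voiceless obstruent between vowels /o/ and /a/, so it voices to [b]. /p/ is a voiceless obstruent between vowels /a/ and /i/, so it voices to [b]. → [buxiveobawulabi].
/aremudihfotmai/: the rule's environment is not met; surfaces unchanged as [aremudihfotmai].

smugolidoigaxrahi, buxiveobawulabi, aremudihfotmai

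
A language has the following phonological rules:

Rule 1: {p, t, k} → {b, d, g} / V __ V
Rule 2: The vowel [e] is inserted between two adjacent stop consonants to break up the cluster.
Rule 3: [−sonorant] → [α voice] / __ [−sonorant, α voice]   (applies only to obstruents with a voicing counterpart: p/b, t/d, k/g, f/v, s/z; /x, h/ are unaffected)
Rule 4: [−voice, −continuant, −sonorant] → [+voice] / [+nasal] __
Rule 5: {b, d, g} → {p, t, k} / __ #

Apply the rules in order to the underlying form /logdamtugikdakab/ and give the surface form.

Rule 1 (intervocalic voicing): /k/ is a voiceless stop between vowels /a/ and /a/, so it voices to [g]. /logdamtugikdakab/ → logdamtugikdagab.
Rule 2 (stop-cluster e-epenthesis): /g/ and /d/ form a stop–stop cluster, so [e] is inserted between them. /k/ and /d/ form a stop–stop cluster, so [e] is inserted between them. /logdamtugikdagab/ → logedamtugikedagab.
Rule 3 (regressive voicing assimilation): no segment meets the environment; /logedamtugikedagab/ is unchanged.
Rule 4 (post-nasal voicing): /t/ is a voiceless stop immediately after the nasal /m/, so it voices to [d]. /logedamtugikedagab/ → logedamdugikedagab.
Rule 5 (final devoicing): /b/ is a voiced stop in word-final position, so it devoices to [p]. /logedamdugikedagab/ → logedamdugikedagap.

logedamdugikedagap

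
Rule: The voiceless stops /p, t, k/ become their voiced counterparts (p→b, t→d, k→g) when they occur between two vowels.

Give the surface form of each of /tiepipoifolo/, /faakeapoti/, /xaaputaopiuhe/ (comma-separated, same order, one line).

tiebiboifolo, faageabodi, xaabudaobiuhe

/tiepipoifolo/: /p/ is a voiceless stop between vowels /e/ and /i/, so it voices to [b]. /p/ is a voiceless stop between vowels /i/ and /o/, so it voices to [b]. → [tiebiboifolo].
/faakeapoti/: /k/ is a voiceless stop between vowels /a/ and /e/, so it voices to [g]. /p/ is a voiceless stop between vowels /a/ and /o/, so it voices to [b]. /t/ is a voiceless stop between vowels /o/ and /i/, so it voices to [d]. → [faageabodi].
/xaaputaopiuhe/: /p/ is a voiceless stop between vowels /a/ and /u/, so it voices to [b]. /t/ is a voiceless stop between vowels /u/ and /a/, so it voices to [d]. /p/ is a voiceless stop between vowels /o/ and /i/, so it voices to [b]. → [xaabudaobiuhe].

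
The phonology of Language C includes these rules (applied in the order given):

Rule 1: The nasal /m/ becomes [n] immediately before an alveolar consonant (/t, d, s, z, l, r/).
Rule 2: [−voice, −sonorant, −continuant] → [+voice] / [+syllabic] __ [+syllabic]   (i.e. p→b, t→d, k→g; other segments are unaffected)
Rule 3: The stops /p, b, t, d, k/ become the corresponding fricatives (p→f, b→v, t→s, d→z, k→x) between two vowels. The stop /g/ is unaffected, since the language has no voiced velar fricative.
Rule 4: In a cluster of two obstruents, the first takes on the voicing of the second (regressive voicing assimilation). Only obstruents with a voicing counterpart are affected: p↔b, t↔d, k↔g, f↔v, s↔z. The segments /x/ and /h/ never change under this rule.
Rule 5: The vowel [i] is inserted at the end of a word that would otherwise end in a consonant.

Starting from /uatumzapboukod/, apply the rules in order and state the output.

uazunzabbougodi

Rule 1 (nasal place assimilation): /m/ precedes the alveolar consonant /z/, so it assimilates in place to [n]. /uatumzapboukod/ → uatunzapboukod.
Rule 2 (intervocalic voicing): /t/ is a voiceless stop between vowels /a/ and /u/, so it voices to [d]. /k/ is a voiceless stop between vowels /u/ and /o/, so it voices to [g]. /uatunzapboukod/ → uadunzapbougod.
Rule 3 (intervocalic spirantization): /d/ is a stop between vowels /a/ and /u/, so it spirantizes to the fricative [z]. /uadunzapbougod/ → uazunzapbougod.
Rule 4 (regressive voicing assimilation): /p/ precedes the voiced obstruent /b/, so it voices to [b] by assimilation. /uazunzapbougod/ → uazunzabbougod.
Rule 5 (final i-epenthesis): the form ends in the consonant /d/, so [i] is inserted word-finally. /uazunzabbougod/ → uazunzabbougodi.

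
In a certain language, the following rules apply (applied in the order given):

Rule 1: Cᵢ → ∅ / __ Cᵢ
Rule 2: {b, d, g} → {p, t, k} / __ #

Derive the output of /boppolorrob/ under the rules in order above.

bopolorop

Rule 1 (degemination): /pp/ is a geminate; the first /p/ deletes. /rr/ is a geminate; the first /r/ deletes. /boppolorrob/ → bopolorob.
Rule 2 (final devoicing): /b/ is a voiced stop in word-final position, so it devoices to [p]. /bopolorob/ → bopolorop.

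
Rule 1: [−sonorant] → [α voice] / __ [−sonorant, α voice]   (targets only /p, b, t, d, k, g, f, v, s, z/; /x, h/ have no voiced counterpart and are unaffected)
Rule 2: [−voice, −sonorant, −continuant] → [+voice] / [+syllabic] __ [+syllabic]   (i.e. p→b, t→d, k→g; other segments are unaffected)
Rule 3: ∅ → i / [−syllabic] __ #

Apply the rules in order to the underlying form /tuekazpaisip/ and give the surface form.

Rule 1 (regressive voicing assimilation): /z/ precedes the voiceless obstruent /p/, so it devoices to [s] by assimilation. /tuekazpaisip/ → tuekaspaisip.
Rule 2 (intervocalic voicing): /k/ is a voiceless stop between vowels /e/ and /a/, so it voices to [g]. /tuekaspaisip/ → tuegaspaisip.
Rule 3 (final i-epenthesis): the form ends in the consonant /p/, so [i] is inserted word-finally. /tuegaspaisip/ → tuegaspaisipi.

tuegaspaisipi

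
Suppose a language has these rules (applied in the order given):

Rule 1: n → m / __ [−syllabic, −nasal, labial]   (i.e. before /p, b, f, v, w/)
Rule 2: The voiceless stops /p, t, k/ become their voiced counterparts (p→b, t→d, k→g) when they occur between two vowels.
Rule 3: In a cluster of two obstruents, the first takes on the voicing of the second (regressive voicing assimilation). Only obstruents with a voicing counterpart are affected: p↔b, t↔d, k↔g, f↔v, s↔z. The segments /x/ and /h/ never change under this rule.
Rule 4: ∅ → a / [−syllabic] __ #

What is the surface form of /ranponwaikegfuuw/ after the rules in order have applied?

rampomwaigekfuuwa

Rule 1 (nasal place assimilation): /n/ precedes the labial consonant /p/, so it assimilates in place to [m]. /n/ precedes the labial consonant /w/, so it assimilates in place to [m]. /ranponwaikegfuuw/ → rampomwaikegfuuw.
Rule 2 (intervocalic voicing): /k/ is a voiceless stop between vowels /i/ and /e/, so it voices to [g]. /rampomwaikegfuuw/ → rampomwaigegfuuw.
Rule 3 (regressive voicing assimilation): /g/ precedes the voiceless obstruent /f/, so it devoices to [k] by assimilation. /rampomwaigegfuuw/ → rampomwaigekfuuw.
Rule 4 (final a-epenthesis): the form ends in the consonant /w/, so [a] is inserted word-finally. /rampomwaigekfuuw/ → rampomwaigekfuuwa.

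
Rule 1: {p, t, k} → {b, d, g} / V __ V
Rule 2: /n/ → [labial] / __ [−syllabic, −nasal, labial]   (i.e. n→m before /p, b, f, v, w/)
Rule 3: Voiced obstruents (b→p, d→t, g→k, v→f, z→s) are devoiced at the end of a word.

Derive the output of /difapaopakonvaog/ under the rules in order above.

Rule 1 (intervocalic voicing): /p/ is a voiceless stop between vowels /a/ and /a/, so it voices to [b]. /p/ is a voiceless stop between vowels /o/ and /a/, so it voices to [b]. /k/ is a voiceless stop between vowels /a/ and /o/, so it voices to [g]. /difapaopakonvaog/ → difabaobagonvaog.
Rule 2 (nasal place assimilation): /n/ precedes the labial consonant /v/, so it assimilates in place to [m]. /difabaobagonvaog/ → difabaobagomvaog.
Rule 3 (final devoicing): /g/ is a voiced obstruent in word-final position, so it devoices to [k]. /difabaobagomvaog/ → difabaobagomvaok.

difabaobagomvaok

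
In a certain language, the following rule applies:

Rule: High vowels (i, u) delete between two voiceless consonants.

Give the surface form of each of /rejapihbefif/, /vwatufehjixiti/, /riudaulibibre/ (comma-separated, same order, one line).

rejaphbeff, vwatfehjixti, riudaulibibre

/rejapihbefif/: /i/ is a high vowel flanked by voiceless consonants /p/ and /h/, so it deletes. /i/ is a high vowel flanked by voiceless consonants /f/ and /f/, so it deletes. → [rejaphbeff].
/vwatufehjixiti/: /u/ is a high vowel flanked by voiceless consonants /t/ and /f/, so it deletes. /i/ is a high vowel flanked by voiceless consonants /x/ and /t/, so it deletes. → [vwatfehjixti].
/riudaulibibre/: the rule's environment is not met; surfaces unchanged as [riudaulibibre].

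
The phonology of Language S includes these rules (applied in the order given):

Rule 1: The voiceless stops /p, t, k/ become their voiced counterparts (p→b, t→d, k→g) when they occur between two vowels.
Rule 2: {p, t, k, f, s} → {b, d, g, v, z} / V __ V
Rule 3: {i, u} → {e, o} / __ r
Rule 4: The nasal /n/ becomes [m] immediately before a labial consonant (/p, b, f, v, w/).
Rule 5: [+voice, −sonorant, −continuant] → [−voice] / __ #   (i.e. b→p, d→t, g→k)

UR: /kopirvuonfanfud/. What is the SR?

kobervuomfamfut

Rule 1 (intervocalic voicing): /p/ is a voiceless stop between vowels /o/ and /i/, so it voices to [b]. /kopirvuonfanfud/ → kobirvuonfanfud.
Rule 2 (intervocalic voicing): no segment meets the environment; /kobirvuonfanfud/ is unchanged.
Rule 3 (pre-rhotic lowering): /i/ is a high vowel immediately before /r/, so it lowers to [e]. /kobirvuonfanfud/ → kobervuonfanfud.
Rule 4 (nasal place assimilation): /n/ precedes the labial consonant /f/, so it assimilates in place to [m]. /n/ precedes the labial consonant /f/, so it assimilates in place to [m]. /kobervuonfanfud/ → kobervuomfamfud.
Rule 5 (final devoicing): /d/ is a voiced stop in word-final position, so it devoices to [t]. /kobervuomfamfud/ → kobervuomfamfut.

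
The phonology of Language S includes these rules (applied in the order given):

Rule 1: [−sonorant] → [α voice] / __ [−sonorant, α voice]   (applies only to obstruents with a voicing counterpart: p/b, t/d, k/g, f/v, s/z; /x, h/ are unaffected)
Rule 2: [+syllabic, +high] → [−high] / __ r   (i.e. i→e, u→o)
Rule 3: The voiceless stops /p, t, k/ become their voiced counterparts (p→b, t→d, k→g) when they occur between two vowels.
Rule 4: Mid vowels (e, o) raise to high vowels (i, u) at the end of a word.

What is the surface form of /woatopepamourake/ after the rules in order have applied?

Rule 1 (regressive voicing assimilation): no segment meets the environment; /woatopepamourake/ is unchanged.
Rule 2 (pre-rhotic lowering): /u/ is a high vowel immediately before /r/, so it lowers to [o]. /woatopepamourake/ → woatopepamoorake.
Rule 3 (intervocalic voicing): /t/ is a voiceless stop between vowels /a/ and /o/, so it voices to [d]. /p/ is a voiceless stop between vowels /o/ and /e/, so it voices to [b]. /p/ is a voiceless stop between vowels /e/ and /a/, so it voices to [b]. /k/ is a voiceless stop between vowels /a/ and /e/, so it voices to [g]. /woatopepamoorake/ → woadobebamoorage.
Rule 4 (final vowel raising): /e/ is a mid vowel in word-final position, so it raises to [i]. /woadobebamoorage/ → woadobebamooragi.

woadobebamooragi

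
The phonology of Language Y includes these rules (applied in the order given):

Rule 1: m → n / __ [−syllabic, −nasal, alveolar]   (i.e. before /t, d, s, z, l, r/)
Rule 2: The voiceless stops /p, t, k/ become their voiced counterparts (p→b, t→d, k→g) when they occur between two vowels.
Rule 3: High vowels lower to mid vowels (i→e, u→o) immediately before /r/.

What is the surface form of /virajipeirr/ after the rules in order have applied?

verajibeerr

Rule 1 (nasal place assimilation): no segment meets the environment; /virajipeirr/ is unchanged.
Rule 2 (intervocalic voicing): /p/ is a voiceless stop between vowels /i/ and /e/, so it voices to [b]. /virajipeirr/ → virajibeirr.
Rule 3 (pre-rhotic lowering): /i/ is a high vowel immediately before /r/, so it lowers to [e]. /i/ is a high vowel immediately before /r/, so it lowers to [e]. /virajibeirr/ → verajibeerr.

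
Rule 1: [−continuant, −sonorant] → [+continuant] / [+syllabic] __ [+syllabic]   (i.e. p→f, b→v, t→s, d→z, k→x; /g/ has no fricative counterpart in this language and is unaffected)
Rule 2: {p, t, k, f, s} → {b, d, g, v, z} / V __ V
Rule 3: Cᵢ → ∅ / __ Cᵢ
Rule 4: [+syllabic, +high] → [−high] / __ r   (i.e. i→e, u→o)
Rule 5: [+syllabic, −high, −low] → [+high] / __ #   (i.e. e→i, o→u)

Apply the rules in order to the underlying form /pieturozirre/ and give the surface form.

piezorozeri

Rule 1 (intervocalic spirantization): /t/ is a stop between vowels /e/ and /u/, so it spirantizes to the fricative [s]. /pieturozirre/ → piesurozirre.
Rule 2 (intervocalic voicing): /s/ is a voiceless obstruent between vowels /e/ and /u/, so it voices to [z]. /piesurozirre/ → piezurozirre.
Rule 3 (degemination): /rr/ is a geminate; the first /r/ deletes. /piezurozirre/ → piezurozire.
Rule 4 (pre-rhotic lowering): /u/ is a high vowel immediately before /r/, so it lowers to [o]. /i/ is a high vowel immediately before /r/, so it lowers to [e]. /piezurozire/ → piezorozere.
Rule 5 (final vowel raising): /e/ is a mid vowel in word-final position, so it raises to [i]. /piezorozere/ → piezorozeri.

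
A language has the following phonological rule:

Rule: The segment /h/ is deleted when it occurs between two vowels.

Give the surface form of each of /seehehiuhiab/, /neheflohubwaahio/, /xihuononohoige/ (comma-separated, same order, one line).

seeeiuiab, neefloubwaaio, xiuononooige

/seehehiuhiab/: /h/ occurs between vowels /e/ and /e/, so it deletes. /h/ occurs between vowels /e/ and /i/, so it deletes. /h/ occurs between vowels /u/ and /i/, so it deletes. → [seeeiuiab].
/neheflohubwaahio/: /h/ occurs between vowels /e/ and /e/, so it deletes. /h/ occurs between vowels /o/ and /u/, so it deletes. /h/ occurs between vowels /a/ and /i/, so it deletes. → [neefloubwaaio].
/xihuononohoige/: /h/ occurs between vowels /i/ and /u/, so it deletes. /h/ occurs between vowels /o/ and /o/, so it deletes. → [xiuononooige].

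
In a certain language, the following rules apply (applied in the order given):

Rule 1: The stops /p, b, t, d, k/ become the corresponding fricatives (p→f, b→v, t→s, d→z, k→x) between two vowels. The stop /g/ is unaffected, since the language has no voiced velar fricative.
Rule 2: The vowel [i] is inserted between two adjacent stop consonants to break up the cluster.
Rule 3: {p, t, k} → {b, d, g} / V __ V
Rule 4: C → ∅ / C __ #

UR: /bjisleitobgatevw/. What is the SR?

bjisleisobigasev

Rule 1 (intervocalic spirantization): /t/ is a stop between vowels /i/ and /o/, so it spirantizes to the fricative [s]. /t/ is a stop between vowels /a/ and /e/, so it spirantizes to the fricative [s]. /bjisleitobgatevw/ → bjisleisobgasevw.
Rule 2 (stop-cluster i-epenthesis): /b/ and /g/ form a stop–stop cluster, so [i] is inserted between them. /bjisleisobgasevw/ → bjisleisobigasevw.
Rule 3 (intervocalic voicing): no segment meets the environment; /bjisleisobigasevw/ is unchanged.
Rule 4 (final cluster simplification): /w/ is the second consonant of a word-final cluster /vw/, so it deletes. /bjisleisobigasevw/ → bjisleisobigasev.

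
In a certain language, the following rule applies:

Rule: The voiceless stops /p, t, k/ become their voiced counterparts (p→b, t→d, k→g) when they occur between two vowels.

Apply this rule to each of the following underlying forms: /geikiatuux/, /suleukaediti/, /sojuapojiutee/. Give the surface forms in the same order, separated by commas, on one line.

geigiaduux, suleugaedidi, sojuabojiudee

/geikiatuux/: /k/ is a voiceless stop between vowels /i/ and /i/, so it voices to [g]. /t/ is a voiceless stop between vowels /a/ and /u/, so it voices to [d]. → [geigiaduux].
/suleukaediti/: /k/ is a voiceless stop between vowels /u/ and /a/, so it voices to [g]. /t/ is a voiceless stop between vowels /i/ and /i/, so it voices to [d]. → [suleugaedidi].
/sojuapojiutee/: /p/ is a voiceless stop between vowels /a/ and /o/, so it voices to [b]. /t/ is a voiceless stop between vowels /u/ and /e/, so it voices to [d]. → [sojuabojiudee].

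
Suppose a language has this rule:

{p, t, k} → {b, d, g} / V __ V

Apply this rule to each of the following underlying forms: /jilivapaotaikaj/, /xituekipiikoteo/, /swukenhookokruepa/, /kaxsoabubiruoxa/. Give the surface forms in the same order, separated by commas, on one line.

/jilivapaotaikaj/: /p/ is a voiceless stop between vowels /a/ and /a/, so it voices to [b]. /t/ is a voiceless stop between vowels /o/ and /a/, so it voices to [d]. /k/ is a voiceless stop between vowels /i/ and /a/, so it voices to [g]. → [jilivabaodaigaj].
/xituekipiikoteo/: /t/ is a voiceless stop between vowels /i/ and /u/, so it voices to [d]. /k/ is a voiceless stop between vowels /e/ and /i/, so it voices to [g]. /p/ is a voiceless stop between vowels /i/ and /i/, so it voices to [b]. /k/ is a voiceless stop between vowels /i/ and /o/, so it voices to [g]. /t/ is a voiceless stop between vowels /o/ and /e/, so it voices to [d]. → [xiduegibiigodeo].
/swukenhookokruepa/: /k/ is a voiceless stop between vowels /u/ and /e/, so it voices to [g]. /k/ is a voiceless stop between vowels /o/ and /o/, so it voices to [g]. /p/ is a voiceless stop between vowels /e/ and /a/, so it voices to [b]. → [swugenhoogokrueba].
/kaxsoabubiruoxa/: the rule's environment is not met; surfaces unchanged as [kaxsoabubiruoxa].

jilivabaodaigaj, xiduegibiigodeo, swugenhoogokrueba, kaxsoabubiruoxa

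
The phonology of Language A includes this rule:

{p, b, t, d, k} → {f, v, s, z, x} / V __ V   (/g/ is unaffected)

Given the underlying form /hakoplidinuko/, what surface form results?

Scanning /hakoplidinuko/: /k/ is a stop between vowels /a/ and /o/, so it spirantizes to the fricative [x]; /p/ at position 5 is not in the conditioning environment; /d/ is a stop between vowels /i/ and /i/, so it spirantizes to the fricative [z]; /k/ is a stop between vowels /u/ and /o/, so it spirantizes to the fricative [x].
Result: [haxoplizinuxo].

haxoplizinuxo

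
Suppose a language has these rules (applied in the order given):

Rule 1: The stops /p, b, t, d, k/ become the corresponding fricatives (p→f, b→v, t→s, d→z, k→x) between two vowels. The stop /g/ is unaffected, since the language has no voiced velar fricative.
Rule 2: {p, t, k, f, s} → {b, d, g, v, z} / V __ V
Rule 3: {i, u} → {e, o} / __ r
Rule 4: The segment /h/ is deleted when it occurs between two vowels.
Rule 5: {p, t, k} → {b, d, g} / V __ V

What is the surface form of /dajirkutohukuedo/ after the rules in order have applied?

Rule 1 (intervocalic spirantization): /t/ is a stop between vowels /u/ and /o/, so it spirantizes to the fricative [s]. /k/ is a stop between vowels /u/ and /u/, so it spirantizes to the fricative [x]. /d/ is a stop between vowels /e/ and /o/, so it spirantizes to the fricative [z]. /dajirkutohukuedo/ → dajirkusohuxuezo.
Rule 2 (intervocalic voicing): /s/ is a voiceless obstruent between vowels /u/ and /o/, so it voices to [z]. /dajirkusohuxuezo/ → dajirkuzohuxuezo.
Rule 3 (pre-rhotic lowering): /i/ is a high vowel immediately before /r/, so it lowers to [e]. /dajirkuzohuxuezo/ → dajerkuzohuxuezo.
Rule 4 (intervocalic h-deletion): /h/ occurs between vowels /o/ and /u/, so it deletes. /dajerkuzohuxuezo/ → dajerkuzouxuezo.
Rule 5 (intervocalic voicing): no segment meets the environment; /dajerkuzouxuezo/ is unchanged.

dajerkuzouxuezo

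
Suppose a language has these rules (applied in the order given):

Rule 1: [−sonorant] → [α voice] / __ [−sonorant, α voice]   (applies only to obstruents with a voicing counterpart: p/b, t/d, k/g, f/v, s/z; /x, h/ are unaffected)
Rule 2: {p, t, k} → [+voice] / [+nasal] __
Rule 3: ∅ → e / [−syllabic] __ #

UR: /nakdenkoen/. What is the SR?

Rule 1 (regressive voicing assimilation): /k/ precedes the voiced obstruent /d/, so it voices to [g] by assimilation. /nakdenkoen/ → nagdenkoen.
Rule 2 (post-nasal voicing): /k/ is a voiceless stop immediately after the nasal /n/, so it voices to [g]. /nagdenkoen/ → nagdengoen.
Rule 3 (final e-epenthesis): the form ends in the consonant /n/, so [e] is inserted word-finally. /nagdengoen/ → nagdengoene.

nagdengoene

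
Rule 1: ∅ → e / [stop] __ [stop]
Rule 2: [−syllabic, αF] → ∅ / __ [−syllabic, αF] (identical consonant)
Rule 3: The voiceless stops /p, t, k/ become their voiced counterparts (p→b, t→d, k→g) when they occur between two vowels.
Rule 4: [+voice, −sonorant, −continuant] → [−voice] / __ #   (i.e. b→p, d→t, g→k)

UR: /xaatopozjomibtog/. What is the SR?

Rule 1 (stop-cluster e-epenthesis): /b/ and /t/ form a stop–stop cluster, so [e] is inserted between them. /xaatopozjomibtog/ → xaatopozjomibetog.
Rule 2 (degemination): no segment meets the environment; /xaatopozjomibetog/ is unchanged.
Rule 3 (intervocalic voicing): /t/ is a voiceless stop between vowels /a/ and /o/, so it voices to [d]. /p/ is a voiceless stop between vowels /o/ and /o/, so it voices to [b]. /t/ is a voiceless stop between vowels /e/ and /o/, so it voices to [d]. /xaatopozjomibetog/ → xaadobozjomibedog.
Rule 4 (final devoicing): /g/ is a voiced stop in word-final position, so it devoices to [k]. /xaadobozjomibedog/ → xaadobozjomibedok.

xaadobozjomibedok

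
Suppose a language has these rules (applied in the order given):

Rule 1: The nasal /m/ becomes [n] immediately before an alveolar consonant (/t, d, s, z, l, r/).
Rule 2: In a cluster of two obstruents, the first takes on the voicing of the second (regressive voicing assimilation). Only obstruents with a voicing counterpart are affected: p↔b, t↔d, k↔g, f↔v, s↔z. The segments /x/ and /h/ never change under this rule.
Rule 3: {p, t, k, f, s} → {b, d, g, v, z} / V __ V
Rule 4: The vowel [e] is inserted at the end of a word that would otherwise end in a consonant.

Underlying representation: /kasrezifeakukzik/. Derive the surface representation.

kasreziveagugzike

Rule 1 (nasal place assimilation): no segment meets the environment; /kasrezifeakukzik/ is unchanged.
Rule 2 (regressive voicing assimilation): /k/ precedes the voiced obstruent /z/, so it voices to [g] by assimilation. /kasrezifeakukzik/ → kasrezifeakugzik.
Rule 3 (intervocalic voicing): /f/ is a voiceless obstruent between vowels /i/ and /e/, so it voices to [v]. /k/ is a voiceless obstruent between vowels /a/ and /u/, so it voices to [g]. /kasrezifeakugzik/ → kasreziveagugzik.
Rule 4 (final e-epenthesis): the form ends in the consonant /k/, so [e] is inserted word-finally. /kasreziveagugzik/ → kasreziveagugzike.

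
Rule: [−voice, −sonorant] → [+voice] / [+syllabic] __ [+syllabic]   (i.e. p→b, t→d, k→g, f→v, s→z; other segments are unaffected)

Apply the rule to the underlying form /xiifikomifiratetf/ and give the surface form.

xiivigomiviradetf

Scanning /xiifikomifiratetf/: /f/ is a voiceless obstruent between vowels /i/ and /i/, so it voices to [v]; /k/ is a voiceless obstruent between vowels /i/ and /o/, so it voices to [g]; /f/ is a voiceless obstruent between vowels /i/ and /i/, so it voices to [v]; /t/ is a voiceless obstruent between vowels /a/ and /e/, so it voices to [d]; /t/ at position 16 is not in the conditioning environment; /f/ at position 17 is not in the conditioning environment.
Result: [xiivigomiviradetf].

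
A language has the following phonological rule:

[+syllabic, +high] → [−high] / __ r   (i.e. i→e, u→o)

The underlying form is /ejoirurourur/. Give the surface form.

/i/ is a high vowel immediately before /r/, so it lowers to [e].
/u/ is a high vowel immediately before /r/, so it lowers to [o].
/u/ is a high vowel immediately before /r/, so it lowers to [o].
/u/ is a high vowel immediately before /r/, so it lowers to [o].
Surface form: [ejoerorooror].

ejoerorooror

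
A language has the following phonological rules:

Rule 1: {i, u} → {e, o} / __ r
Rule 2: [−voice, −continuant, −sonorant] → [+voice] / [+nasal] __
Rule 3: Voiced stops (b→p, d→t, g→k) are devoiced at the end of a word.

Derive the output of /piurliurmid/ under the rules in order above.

piorliormit

Rule 1 (pre-rhotic lowering): /u/ is a high vowel immediately before /r/, so it lowers to [o]. /u/ is a high vowel immediately before /r/, so it lowers to [o]. /piurliurmid/ → piorliormid.
Rule 2 (post-nasal voicing): no segment meets the environment; /piorliormid/ is unchanged.
Rule 3 (final devoicing): /d/ is a voiced stop in word-final position, so it devoices to [t]. /piorliormid/ → piorliormit.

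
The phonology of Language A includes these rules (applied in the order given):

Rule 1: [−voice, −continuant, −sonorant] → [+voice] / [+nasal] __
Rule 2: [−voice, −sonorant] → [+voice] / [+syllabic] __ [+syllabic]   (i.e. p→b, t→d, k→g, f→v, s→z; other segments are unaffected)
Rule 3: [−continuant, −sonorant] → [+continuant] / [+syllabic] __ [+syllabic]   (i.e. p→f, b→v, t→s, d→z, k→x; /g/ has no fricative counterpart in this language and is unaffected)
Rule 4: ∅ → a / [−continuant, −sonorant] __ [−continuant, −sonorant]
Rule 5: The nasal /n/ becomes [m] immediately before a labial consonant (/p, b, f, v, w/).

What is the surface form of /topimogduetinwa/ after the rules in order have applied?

tovimogaduezimwa

Rule 1 (post-nasal voicing): no segment meets the environment; /topimogduetinwa/ is unchanged.
Rule 2 (intervocalic voicing): /p/ is a voiceless obstruent between vowels /o/ and /i/, so it voices to [b]. /t/ is a voiceless obstruent between vowels /e/ and /i/, so it voices to [d]. /topimogduetinwa/ → tobimogduedinwa.
Rule 3 (intervocalic spirantization): /b/ is a stop between vowels /o/ and /i/, so it spirantizes to the fricative [v]. /d/ is a stop between vowels /e/ and /i/, so it spirantizes to the fricative [z]. /tobimogduedinwa/ → tovimogduezinwa.
Rule 4 (stop-cluster a-epenthesis): /g/ and /d/ form a stop–stop cluster, so [a] is inserted between them. /tovimogduezinwa/ → tovimogaduezinwa.
Rule 5 (nasal place assimilation): /n/ precedes the labial consonant /w/, so it assimilates in place to [m]. /tovimogaduezinwa/ → tovimogaduezimwa.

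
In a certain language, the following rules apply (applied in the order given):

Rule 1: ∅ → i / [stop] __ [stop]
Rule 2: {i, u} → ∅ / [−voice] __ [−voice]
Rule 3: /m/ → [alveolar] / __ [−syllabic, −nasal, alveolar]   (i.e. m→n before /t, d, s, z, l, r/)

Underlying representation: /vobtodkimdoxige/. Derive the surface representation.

Rule 1 (stop-cluster i-epenthesis): /b/ and /t/ form a stop–stop cluster, so [i] is inserted between them. /d/ and /k/ form a stop–stop cluster, so [i] is inserted between them. /vobtodkimdoxige/ → vobitodikimdoxige.
Rule 2 (high vowel syncope): no segment meets the environment; /vobitodikimdoxige/ is unchanged.
Rule 3 (nasal place assimilation): /m/ precedes the alveolar consonant /d/, so it assimilates in place to [n]. /vobitodikimdoxige/ → vobitodikindoxige.

vobitodikindoxige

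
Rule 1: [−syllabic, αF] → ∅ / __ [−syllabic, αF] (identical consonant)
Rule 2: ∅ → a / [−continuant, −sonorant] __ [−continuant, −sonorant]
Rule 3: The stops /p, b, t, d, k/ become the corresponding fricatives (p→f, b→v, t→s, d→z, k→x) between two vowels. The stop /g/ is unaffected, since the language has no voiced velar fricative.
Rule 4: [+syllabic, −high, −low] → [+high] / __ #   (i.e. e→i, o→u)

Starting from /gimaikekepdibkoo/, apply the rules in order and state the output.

gimaixexefazivaxou

Rule 1 (degemination): no segment meets the environment; /gimaikekepdibkoo/ is unchanged.
Rule 2 (stop-cluster a-epenthesis): /p/ and /d/ form a stop–stop cluster, so [a] is inserted between them. /b/ and /k/ form a stop–stop cluster, so [a] is inserted between them. /gimaikekepdibkoo/ → gimaikekepadibakoo.
Rule 3 (intervocalic spirantization): /k/ is a stop between vowels /i/ and /e/, so it spirantizes to the fricative [x]. /k/ is a stop between vowels /e/ and /e/, so it spirantizes to the fricative [x]. /p/ is a stop between vowels /e/ and /a/, so it spirantizes to the fricative [f]. /d/ is a stop between vowels /a/ and /i/, so it spirantizes to the fricative [z]. /b/ is a stop between vowels /i/ and /a/, so it spirantizes to the fricative [v]. /k/ is a stop between vowels /a/ and /o/, so it spirantizes to the fricative [x]. /gimaikekepadibakoo/ → gimaixexefazivaxoo.
Rule 4 (final vowel raising): /o/ is a mid vowel in word-final position, so it raises to [u]. /gimaixexefazivaxoo/ → gimaixexefazivaxou.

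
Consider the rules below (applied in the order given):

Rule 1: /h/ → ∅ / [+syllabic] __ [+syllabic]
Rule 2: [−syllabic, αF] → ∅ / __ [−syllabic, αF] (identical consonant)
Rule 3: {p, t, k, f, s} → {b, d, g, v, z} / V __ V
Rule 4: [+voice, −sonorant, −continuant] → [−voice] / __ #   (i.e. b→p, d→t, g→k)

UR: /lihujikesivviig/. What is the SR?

liujigeziviik

Rule 1 (intervocalic h-deletion): /h/ occurs between vowels /i/ and /u/, so it deletes. /lihujikesivviig/ → liujikesivviig.
Rule 2 (degemination): /vv/ is a geminate; the first /v/ deletes. /liujikesivviig/ → liujikesiviig.
Rule 3 (intervocalic voicing): /k/ is a voiceless obstruent between vowels /i/ and /e/, so it voices to [g]. /s/ is a voiceless obstruent between vowels /e/ and /i/, so it voices to [z]. /liujikesiviig/ → liujigeziviig.
Rule 4 (final devoicing): /g/ is a voiced stop in word-final position, so it devoices to [k]. /liujigeziviig/ → liujigeziviik.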